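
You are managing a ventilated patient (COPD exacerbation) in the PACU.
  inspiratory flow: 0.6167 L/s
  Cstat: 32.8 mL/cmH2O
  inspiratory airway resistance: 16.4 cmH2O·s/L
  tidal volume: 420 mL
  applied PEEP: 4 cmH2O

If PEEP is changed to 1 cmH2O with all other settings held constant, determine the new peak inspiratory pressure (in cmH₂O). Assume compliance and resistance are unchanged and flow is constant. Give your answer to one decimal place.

PIP = Vt/C + R·V̇ + PEEP (constant-flow equation of motion).
Only the baseline term changes: ΔPIP = ΔPEEP = 1 − 4 = -3.0 cmH2O.
Original PIP = 420/32.8 + 16.4×0.6167 + 4 = 26.919 cmH2O; new PIP = 26.919 + (-3.0) = 23.919 cmH2O.

23.9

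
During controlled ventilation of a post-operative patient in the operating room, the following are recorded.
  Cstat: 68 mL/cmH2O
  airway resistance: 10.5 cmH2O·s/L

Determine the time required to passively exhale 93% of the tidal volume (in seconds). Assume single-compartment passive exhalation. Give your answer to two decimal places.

1.90

τ = R × C = 10.5 × 68 mL/cmH2O = 10.5 × 0.068 L/cmH2O = 0.714 s.
Exhaled fraction f = 1 − e^(−t/τ) → t = −τ·ln(1 − f) = −0.714·ln(0.07) = 1.899 s.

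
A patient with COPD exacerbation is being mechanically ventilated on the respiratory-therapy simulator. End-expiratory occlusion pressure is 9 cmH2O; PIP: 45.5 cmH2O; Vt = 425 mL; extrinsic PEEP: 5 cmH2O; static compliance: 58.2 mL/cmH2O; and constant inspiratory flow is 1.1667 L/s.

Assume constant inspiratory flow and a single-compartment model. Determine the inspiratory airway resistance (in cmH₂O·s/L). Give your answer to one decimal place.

Total PEEP = 9 cmH2O (set 5 + intrinsic 4); this is the baseline alveolar pressure.
Equation of motion (constant flow): PIP = Vt/C + R·V̇ + PEEP.
R·V̇ = PIP − Vt/C − PEEP = 45.5 − 425/58.2 − 9 = 45.5 − 7.302 − 9 = 29.198 cmH2O.
R = 29.198 / 1.1667 = 25.026 cmH2O·s/L.

25.0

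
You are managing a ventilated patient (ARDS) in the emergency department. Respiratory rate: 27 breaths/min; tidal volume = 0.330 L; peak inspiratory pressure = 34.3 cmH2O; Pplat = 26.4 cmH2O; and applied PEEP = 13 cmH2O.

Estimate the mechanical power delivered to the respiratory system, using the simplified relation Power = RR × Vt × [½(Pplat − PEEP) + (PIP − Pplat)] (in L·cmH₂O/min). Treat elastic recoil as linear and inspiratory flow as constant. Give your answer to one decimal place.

Per-breath work = Vt × [½(Pplat−PEEP) + (PIP−Pplat)] = 0.330 × [0.5×13.4 + 7.9] = 0.330 × 14.6 = 4.818 L·cmH2O.
Power = 27 × 4.818 = 130.09 L·cmH2O/min.

130.1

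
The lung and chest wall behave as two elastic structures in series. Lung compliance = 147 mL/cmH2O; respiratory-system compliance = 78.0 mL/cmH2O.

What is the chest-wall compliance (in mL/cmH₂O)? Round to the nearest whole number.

1/Ccw = 1/Crs − 1/CL.
1/Ccw = 1/78.0 − 1/147 = 0.006018.
Ccw = 166.17 mL/cmH2O.

166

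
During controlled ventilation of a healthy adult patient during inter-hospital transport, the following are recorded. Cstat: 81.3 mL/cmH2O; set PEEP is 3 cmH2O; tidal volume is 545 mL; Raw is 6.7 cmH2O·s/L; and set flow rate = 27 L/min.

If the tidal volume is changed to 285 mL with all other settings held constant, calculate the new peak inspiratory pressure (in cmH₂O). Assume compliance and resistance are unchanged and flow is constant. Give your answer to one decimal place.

Flow: 27 L/min ÷ 60 = 0.45 L/s.
PIP = Vt/C + R·V̇ + PEEP (constant-flow equation of motion).
Only the elastic term changes: ΔPIP = ΔVt / C = (285 − 545) / 81.3 = -3.198 cmH2O.
Original PIP = 545/81.3 + 6.7×0.45 + 3 = 12.719 cmH2O; new PIP = 12.719 + (-3.198) = 9.521 cmH2O.

9.5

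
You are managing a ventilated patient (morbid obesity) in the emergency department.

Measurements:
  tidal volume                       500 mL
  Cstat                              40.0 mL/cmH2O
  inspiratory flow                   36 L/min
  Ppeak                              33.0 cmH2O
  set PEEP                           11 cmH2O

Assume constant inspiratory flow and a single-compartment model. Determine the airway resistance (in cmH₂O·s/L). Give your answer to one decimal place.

Flow: 36 L/min ÷ 60 = 0.6 L/s.
Equation of motion (constant flow): PIP = Vt/C + R·V̇ + PEEP.
R·V̇ = PIP − Vt/C − PEEP = 33.0 − 500/40.0 − 11 = 33.0 − 12.5 − 11 = 9.5 cmH2O.
R = 9.5 / 0.6 = 15.833 cmH2O·s/L.

15.8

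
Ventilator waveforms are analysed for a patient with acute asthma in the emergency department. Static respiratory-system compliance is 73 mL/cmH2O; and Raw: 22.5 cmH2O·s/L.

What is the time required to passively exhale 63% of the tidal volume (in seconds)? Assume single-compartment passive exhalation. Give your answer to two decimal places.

τ = R × C = 22.5 × 73 mL/cmH2O = 22.5 × 0.073 L/cmH2O = 1.643 s.
Exhaled fraction f = 1 − e^(−t/τ) → t = −τ·ln(1 − f) = −1.643·ln(0.37) = 1.634 s.

1.63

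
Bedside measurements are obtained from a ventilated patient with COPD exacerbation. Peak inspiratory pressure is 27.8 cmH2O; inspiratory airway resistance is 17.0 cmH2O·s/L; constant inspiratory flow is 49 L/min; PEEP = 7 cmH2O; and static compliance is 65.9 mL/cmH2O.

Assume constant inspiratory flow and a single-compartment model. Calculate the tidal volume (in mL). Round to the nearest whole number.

Flow: 49 L/min ÷ 60 = 0.8167 L/s.
Equation of motion (constant flow): PIP = Vt/C + R·V̇ + PEEP.
Vt/C = PIP − R·V̇ − PEEP = 27.8 − 13.884 − 7 = 6.916 cmH2O.
Vt = C × 6.916 = 65.9 × 6.916 = 455.76 mL.

456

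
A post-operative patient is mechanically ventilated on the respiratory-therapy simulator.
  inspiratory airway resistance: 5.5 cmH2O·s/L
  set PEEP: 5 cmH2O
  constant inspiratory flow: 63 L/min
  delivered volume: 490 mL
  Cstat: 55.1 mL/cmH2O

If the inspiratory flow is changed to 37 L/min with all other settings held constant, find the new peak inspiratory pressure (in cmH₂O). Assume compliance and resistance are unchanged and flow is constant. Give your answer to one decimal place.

17.3

Flow: 63 L/min ÷ 60 = 1.05 L/s.
New flow: 37 L/min ÷ 60 = 0.6167 L/s.
PIP = Vt/C + R·V̇ + PEEP (constant-flow equation of motion).
Only the resistive term changes: ΔPIP = R × ΔV̇ = 5.5 × (0.6167 − 1.05) = 5.5 × -0.4333 = -2.383 cmH2O.
Original PIP = 490/55.1 + 5.5×1.05 + 5 = 19.668 cmH2O; new PIP = 19.668 + (-2.383) = 17.285 cmH2O.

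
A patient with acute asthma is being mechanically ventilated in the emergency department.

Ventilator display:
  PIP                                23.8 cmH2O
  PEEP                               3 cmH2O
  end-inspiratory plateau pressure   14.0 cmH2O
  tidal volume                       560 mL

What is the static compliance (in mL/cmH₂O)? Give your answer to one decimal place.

50.9

Cstat = Vt / (Pplat − PEEP) = 560 / (14.0 − 3) = 560 / 11.0 = 50.909 mL/cmH2O.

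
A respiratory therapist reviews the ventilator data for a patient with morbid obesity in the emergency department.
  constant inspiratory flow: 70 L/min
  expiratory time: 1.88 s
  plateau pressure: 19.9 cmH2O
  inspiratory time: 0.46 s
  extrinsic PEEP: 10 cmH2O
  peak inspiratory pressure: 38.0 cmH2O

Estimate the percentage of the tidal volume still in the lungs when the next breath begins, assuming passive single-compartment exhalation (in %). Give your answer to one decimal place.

Flow: 70 L/min ÷ 60 = 1.1667 L/s.
Vt = flow × Ti = 1.1667 L/s × 0.46 s × 1000 mL/L = 536.68 mL.
R = (PIP − Pplat)/V̇ = (38.0 − 19.9) / 1.1667 = 18.1/1.1667 = 15.514 cmH2O·s/L.
C = Vt/(Pplat − PEEP) = 536.68 / (19.9 − 10) = 536.68/9.9 = 54.21 mL/cmH2O.
τ = R × C = 15.514 × 0.05421 L/cmH2O = 0.841 s.
Fraction remaining at end-expiration = e^(−Te/τ) = e^(−1.88/0.841) = 0.1069 → 10.69%.

10.7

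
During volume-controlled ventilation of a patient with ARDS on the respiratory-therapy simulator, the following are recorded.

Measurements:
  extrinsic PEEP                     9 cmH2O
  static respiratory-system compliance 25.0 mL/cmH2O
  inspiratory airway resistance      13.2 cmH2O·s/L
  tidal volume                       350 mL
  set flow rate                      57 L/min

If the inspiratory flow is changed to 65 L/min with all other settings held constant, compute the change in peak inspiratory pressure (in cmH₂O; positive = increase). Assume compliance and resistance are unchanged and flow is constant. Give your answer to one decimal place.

Flow: 57 L/min ÷ 60 = 0.95 L/s.
New flow: 65 L/min ÷ 60 = 1.0833 L/s.
PIP = Vt/C + R·V̇ + PEEP (constant-flow equation of motion).
Only the resistive term changes: ΔPIP = R × ΔV̇ = 13.2 × (1.0833 − 0.95) = 13.2 × 0.1333 = 1.76 cmH2O.

1.8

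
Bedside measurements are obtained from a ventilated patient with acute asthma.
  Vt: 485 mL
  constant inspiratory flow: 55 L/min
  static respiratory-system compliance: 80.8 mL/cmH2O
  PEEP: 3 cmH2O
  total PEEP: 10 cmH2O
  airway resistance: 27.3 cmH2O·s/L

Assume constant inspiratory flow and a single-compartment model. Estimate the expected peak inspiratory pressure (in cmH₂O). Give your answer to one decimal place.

Flow: 55 L/min ÷ 60 = 0.9167 L/s.
Total PEEP = 10 cmH2O (set 3 + intrinsic 7); this is the baseline alveolar pressure.
Equation of motion (constant flow): PIP = Vt/C + R·V̇ + PEEP.
PIP = 485/80.8 + 27.3×0.9167 + 10 = 6.002 + 25.026 + 10 = 41.028 cmH2O.

41.0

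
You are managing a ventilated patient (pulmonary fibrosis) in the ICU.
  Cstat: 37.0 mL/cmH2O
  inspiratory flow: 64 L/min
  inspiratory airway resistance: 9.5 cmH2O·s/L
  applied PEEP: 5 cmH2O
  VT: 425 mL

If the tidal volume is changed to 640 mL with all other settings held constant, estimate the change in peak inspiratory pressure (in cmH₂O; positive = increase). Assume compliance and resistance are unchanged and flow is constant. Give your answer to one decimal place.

5.8

PIP = Vt/C + R·V̇ + PEEP (constant-flow equation of motion).
Only the elastic term changes: ΔPIP = ΔVt / C = (640 − 425) / 37.0 = 5.811 cmH2O.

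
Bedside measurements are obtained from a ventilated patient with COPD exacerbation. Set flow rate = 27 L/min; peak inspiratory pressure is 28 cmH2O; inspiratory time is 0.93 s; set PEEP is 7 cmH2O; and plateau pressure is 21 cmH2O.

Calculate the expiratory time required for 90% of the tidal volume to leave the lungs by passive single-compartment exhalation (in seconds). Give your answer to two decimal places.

1.07

Flow: 27 L/min ÷ 60 = 0.45 L/s.
Vt = flow × Ti = 0.45 L/s × 0.93 s × 1000 mL/L = 418.5 mL.
R = (PIP − Pplat)/V̇ = (28 − 21) / 0.45 = 7.0/0.45 = 15.556 cmH2O·s/L.
C = Vt/(Pplat − PEEP) = 418.5 / (21 − 7) = 418.5/14.0 = 29.893 mL/cmH2O.
τ = R × C = 15.556 × 0.02989 L/cmH2O = 0.465 s.
t = −τ·ln(1 − 0.90) = −0.465·ln(0.1) = 1.071 s.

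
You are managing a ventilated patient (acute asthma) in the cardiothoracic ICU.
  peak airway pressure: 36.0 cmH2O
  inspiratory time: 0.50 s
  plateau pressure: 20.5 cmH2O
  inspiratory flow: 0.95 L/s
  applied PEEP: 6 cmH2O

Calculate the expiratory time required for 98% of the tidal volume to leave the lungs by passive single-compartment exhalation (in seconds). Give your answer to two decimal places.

Vt = flow × Ti = 0.95 L/s × 0.50 s × 1000 mL/L = 475.0 mL.
R = (PIP − Pplat)/V̇ = (36.0 − 20.5) / 0.95 = 15.5/0.95 = 16.316 cmH2O·s/L.
C = Vt/(Pplat − PEEP) = 475.0 / (20.5 − 6) = 475.0/14.5 = 32.759 mL/cmH2O.
τ = R × C = 16.316 × 0.03276 L/cmH2O = 0.5345 s.
t = −τ·ln(1 − 0.98) = −0.5345·ln(0.02) = 2.091 s.

2.09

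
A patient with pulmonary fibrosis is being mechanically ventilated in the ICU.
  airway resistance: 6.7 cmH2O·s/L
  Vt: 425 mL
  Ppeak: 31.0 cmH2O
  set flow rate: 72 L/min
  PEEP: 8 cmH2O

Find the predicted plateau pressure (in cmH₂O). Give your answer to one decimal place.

23.0

Flow: 72 L/min ÷ 60 = 1.2 L/s.
Pplat = PIP − Raw × flow = 31.0 − 6.7 × 1.2 = 31.0 − 8.04 = 22.96 cmH2O.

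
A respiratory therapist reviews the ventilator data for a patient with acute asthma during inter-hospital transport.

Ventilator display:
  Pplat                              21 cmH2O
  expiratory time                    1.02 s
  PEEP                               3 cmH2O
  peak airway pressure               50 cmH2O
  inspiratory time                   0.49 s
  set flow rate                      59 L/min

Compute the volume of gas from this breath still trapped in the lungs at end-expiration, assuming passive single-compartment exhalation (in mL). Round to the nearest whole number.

Flow: 59 L/min ÷ 60 = 0.9833 L/s.
Vt = flow × Ti = 0.9833 L/s × 0.49 s × 1000 mL/L = 481.82 mL.
R = (PIP − Pplat)/V̇ = (50 − 21) / 0.9833 = 29.0/0.9833 = 29.493 cmH2O·s/L.
C = Vt/(Pplat − PEEP) = 481.82 / (21 − 3) = 481.82/18.0 = 26.768 mL/cmH2O.
τ = R × C = 29.493 × 0.02677 L/cmH2O = 0.7895 s.
Fraction remaining = e^(−Te/τ) = e^(−1.02/0.7895) = 0.2747.
Trapped volume = 481.82 × 0.2747 = 132.36 mL.

132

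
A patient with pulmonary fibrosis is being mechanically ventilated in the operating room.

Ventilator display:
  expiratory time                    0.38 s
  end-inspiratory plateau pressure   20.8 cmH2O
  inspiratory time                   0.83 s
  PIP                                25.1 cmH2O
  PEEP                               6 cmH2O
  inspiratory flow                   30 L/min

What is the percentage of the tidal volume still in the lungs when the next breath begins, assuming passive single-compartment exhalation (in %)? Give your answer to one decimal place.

Flow: 30 L/min ÷ 60 = 0.5 L/s.
Vt = flow × Ti = 0.5 L/s × 0.83 s × 1000 mL/L = 415.0 mL.
R = (PIP − Pplat)/V̇ = (25.1 − 20.8) / 0.5 = 4.3/0.5 = 8.6 cmH2O·s/L.
C = Vt/(Pplat − PEEP) = 415.0 / (20.8 − 6) = 415.0/14.8 = 28.041 mL/cmH2O.
τ = R × C = 8.6 × 0.02804 L/cmH2O = 0.2411 s.
Fraction remaining at end-expiration = e^(−Te/τ) = e^(−0.38/0.2411) = 0.2068 → 20.68%.

20.7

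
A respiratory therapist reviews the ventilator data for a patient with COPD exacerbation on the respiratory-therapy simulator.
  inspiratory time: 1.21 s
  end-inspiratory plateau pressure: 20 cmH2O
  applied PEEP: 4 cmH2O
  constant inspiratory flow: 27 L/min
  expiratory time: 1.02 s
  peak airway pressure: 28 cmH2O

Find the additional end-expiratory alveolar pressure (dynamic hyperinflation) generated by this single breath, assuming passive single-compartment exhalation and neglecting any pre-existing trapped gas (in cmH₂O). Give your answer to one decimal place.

Flow: 27 L/min ÷ 60 = 0.45 L/s.
Vt = flow × Ti = 0.45 L/s × 1.21 s × 1000 mL/L = 544.5 mL.
R = (PIP − Pplat)/V̇ = (28 − 20) / 0.45 = 8.0/0.45 = 17.778 cmH2O·s/L.
C = Vt/(Pplat − PEEP) = 544.5 / (20 − 4) = 544.5/16.0 = 34.031 mL/cmH2O.
τ = R × C = 17.778 × 0.03403 L/cmH2O = 0.605 s.
Fraction remaining = e^(−Te/τ) = e^(−1.02/0.605) = 0.1853; trapped volume = 544.5 × 0.1853 = 100.9 mL.
Additional alveolar pressure from trapping ≈ V_trapped / C = 100.9 / 34.031 = 2.965 cmH2O.

3.0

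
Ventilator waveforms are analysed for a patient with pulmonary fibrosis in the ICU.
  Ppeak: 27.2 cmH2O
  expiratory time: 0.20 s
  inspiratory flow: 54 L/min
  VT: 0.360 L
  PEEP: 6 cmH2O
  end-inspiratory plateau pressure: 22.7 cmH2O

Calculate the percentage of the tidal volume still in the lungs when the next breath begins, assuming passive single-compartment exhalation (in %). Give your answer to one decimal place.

Flow: 54 L/min ÷ 60 = 0.9 L/s.
R = (PIP − Pplat)/V̇ = (27.2 − 22.7) / 0.9 = 4.5/0.9 = 5.0 cmH2O·s/L.
C = Vt/(Pplat − PEEP) = 360.0 / (22.7 − 6) = 360.0/16.7 = 21.557 mL/cmH2O.
τ = R × C = 5.0 × 0.02156 L/cmH2O = 0.1078 s.
Fraction remaining at end-expiration = e^(−Te/τ) = e^(−0.20/0.1078) = 0.1564 → 15.64%.

15.6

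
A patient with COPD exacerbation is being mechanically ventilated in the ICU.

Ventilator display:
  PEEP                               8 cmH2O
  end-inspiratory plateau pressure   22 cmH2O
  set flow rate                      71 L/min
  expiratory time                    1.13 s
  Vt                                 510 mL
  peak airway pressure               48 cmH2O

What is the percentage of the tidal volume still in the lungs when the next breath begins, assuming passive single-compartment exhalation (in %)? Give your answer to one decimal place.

Flow: 71 L/min ÷ 60 = 1.1833 L/s.
R = (PIP − Pplat)/V̇ = (48 − 22) / 1.1833 = 26.0/1.1833 = 21.972 cmH2O·s/L.
C = Vt/(Pplat − PEEP) = 510.0 / (22 − 8) = 510.0/14.0 = 36.429 mL/cmH2O.
τ = R × C = 21.972 × 0.03643 L/cmH2O = 0.8004 s.
Fraction remaining at end-expiration = e^(−Te/τ) = e^(−1.13/0.8004) = 0.2437 → 24.37%.

24.4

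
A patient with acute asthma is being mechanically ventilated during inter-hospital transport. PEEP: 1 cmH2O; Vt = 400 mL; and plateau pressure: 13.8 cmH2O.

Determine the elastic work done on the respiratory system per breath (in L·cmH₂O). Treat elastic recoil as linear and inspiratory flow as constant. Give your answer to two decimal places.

Elastic work ≈ ½ × (Pplat − PEEP) × Vt = 0.5 × (13.8 − 1) × 0.400 L = 0.5 × 12.8 × 0.400 = 2.56 L·cmH2O.

2.56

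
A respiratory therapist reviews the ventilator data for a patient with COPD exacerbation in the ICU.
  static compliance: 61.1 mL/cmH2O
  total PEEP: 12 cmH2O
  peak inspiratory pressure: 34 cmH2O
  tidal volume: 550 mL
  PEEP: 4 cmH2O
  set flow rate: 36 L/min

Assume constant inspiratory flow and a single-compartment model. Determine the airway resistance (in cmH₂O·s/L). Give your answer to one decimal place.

21.7

Flow: 36 L/min ÷ 60 = 0.6 L/s.
Total PEEP = 12 cmH2O (set 4 + intrinsic 8); this is the baseline alveolar pressure.
Equation of motion (constant flow): PIP = Vt/C + R·V̇ + PEEP.
R·V̇ = PIP − Vt/C − PEEP = 34 − 550/61.1 − 12 = 34 − 9.002 − 12 = 12.998 cmH2O.
R = 12.998 / 0.6 = 21.663 cmH2O·s/L.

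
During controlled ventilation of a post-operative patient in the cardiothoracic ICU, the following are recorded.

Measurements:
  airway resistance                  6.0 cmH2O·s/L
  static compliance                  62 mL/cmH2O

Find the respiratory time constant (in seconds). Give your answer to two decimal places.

τ = R × C = 6.0 × 62 mL/cmH2O = 6.0 × 0.062 L/cmH2O = 0.372 s.

0.37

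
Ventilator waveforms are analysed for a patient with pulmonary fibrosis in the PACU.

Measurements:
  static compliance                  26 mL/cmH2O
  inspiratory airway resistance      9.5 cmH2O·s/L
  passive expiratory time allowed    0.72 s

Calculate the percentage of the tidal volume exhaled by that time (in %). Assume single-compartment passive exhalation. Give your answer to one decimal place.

τ = R × C = 9.5 × 26 mL/cmH2O = 9.5 × 0.026 L/cmH2O = 0.247 s.
Passive exhalation: V(t)/V₀ = e^(−t/τ) = e^(−0.72/0.247) = 0.05421.
Fraction exhaled = 1 − 0.05421 = 0.9458 → 94.58%.

94.6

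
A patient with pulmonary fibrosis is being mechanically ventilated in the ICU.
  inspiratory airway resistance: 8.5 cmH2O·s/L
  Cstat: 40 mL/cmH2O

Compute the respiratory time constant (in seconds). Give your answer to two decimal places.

τ = R × C = 8.5 × 40 mL/cmH2O = 8.5 × 0.040 L/cmH2O = 0.34 s.

0.34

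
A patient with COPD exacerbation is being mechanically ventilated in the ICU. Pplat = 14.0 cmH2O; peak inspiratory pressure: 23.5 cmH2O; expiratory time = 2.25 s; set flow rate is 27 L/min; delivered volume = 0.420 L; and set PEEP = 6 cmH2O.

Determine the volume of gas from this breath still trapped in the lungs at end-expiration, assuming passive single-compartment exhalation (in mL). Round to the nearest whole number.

55

Flow: 27 L/min ÷ 60 = 0.45 L/s.
R = (PIP − Pplat)/V̇ = (23.5 − 14.0) / 0.45 = 9.5/0.45 = 21.111 cmH2O·s/L.
C = Vt/(Pplat − PEEP) = 420.0 / (14.0 − 6) = 420.0/8.0 = 52.5 mL/cmH2O.
τ = R × C = 21.111 × 0.0525 L/cmH2O = 1.108 s.
Fraction remaining = e^(−Te/τ) = e^(−2.25/1.108) = 0.1312.
Trapped volume = 420.0 × 0.1312 = 55.104 mL.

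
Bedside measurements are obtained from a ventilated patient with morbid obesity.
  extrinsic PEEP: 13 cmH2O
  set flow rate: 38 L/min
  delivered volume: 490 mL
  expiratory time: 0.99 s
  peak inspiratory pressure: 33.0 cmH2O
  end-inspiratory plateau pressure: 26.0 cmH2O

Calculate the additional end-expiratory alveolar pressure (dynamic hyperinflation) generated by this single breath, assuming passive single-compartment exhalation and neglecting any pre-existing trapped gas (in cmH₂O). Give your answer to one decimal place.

1.2

Flow: 38 L/min ÷ 60 = 0.6333 L/s.
R = (PIP − Pplat)/V̇ = (33.0 − 26.0) / 0.6333 = 7.0/0.6333 = 11.053 cmH2O·s/L.
C = Vt/(Pplat − PEEP) = 490.0 / (26.0 − 13) = 490.0/13.0 = 37.692 mL/cmH2O.
τ = R × C = 11.053 × 0.03769 L/cmH2O = 0.4166 s.
Fraction remaining = e^(−Te/τ) = e^(−0.99/0.4166) = 0.09289; trapped volume = 490.0 × 0.09289 = 45.516 mL.
Additional alveolar pressure from trapping ≈ V_trapped / C = 45.516 / 37.692 = 1.208 cmH2O.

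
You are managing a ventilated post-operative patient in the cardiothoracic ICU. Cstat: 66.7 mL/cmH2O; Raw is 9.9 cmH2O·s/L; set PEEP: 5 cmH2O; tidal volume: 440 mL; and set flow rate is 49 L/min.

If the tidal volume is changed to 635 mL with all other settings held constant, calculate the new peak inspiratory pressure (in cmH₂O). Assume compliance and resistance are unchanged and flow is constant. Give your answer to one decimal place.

Flow: 49 L/min ÷ 60 = 0.8167 L/s.
PIP = Vt/C + R·V̇ + PEEP (constant-flow equation of motion).
Only the elastic term changes: ΔPIP = ΔVt / C = (635 − 440) / 66.7 = 2.924 cmH2O.
Original PIP = 440/66.7 + 9.9×0.8167 + 5 = 19.682 cmH2O; new PIP = 19.682 + (2.924) = 22.606 cmH2O.

22.6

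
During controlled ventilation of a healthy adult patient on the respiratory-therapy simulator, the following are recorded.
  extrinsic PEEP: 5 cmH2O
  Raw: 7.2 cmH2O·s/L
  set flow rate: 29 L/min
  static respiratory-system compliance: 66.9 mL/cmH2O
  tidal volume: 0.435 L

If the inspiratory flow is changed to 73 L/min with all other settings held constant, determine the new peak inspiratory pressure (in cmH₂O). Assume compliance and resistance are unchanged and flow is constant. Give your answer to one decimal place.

Flow: 29 L/min ÷ 60 = 0.4833 L/s.
New flow: 73 L/min ÷ 60 = 1.2167 L/s.
PIP = Vt/C + R·V̇ + PEEP (constant-flow equation of motion).
Only the resistive term changes: ΔPIP = R × ΔV̇ = 7.2 × (1.2167 − 0.4833) = 7.2 × 0.7334 = 5.28 cmH2O.
Original PIP = 435/66.9 + 7.2×0.4833 + 5 = 14.982 cmH2O; new PIP = 14.982 + (5.28) = 20.262 cmH2O.

20.3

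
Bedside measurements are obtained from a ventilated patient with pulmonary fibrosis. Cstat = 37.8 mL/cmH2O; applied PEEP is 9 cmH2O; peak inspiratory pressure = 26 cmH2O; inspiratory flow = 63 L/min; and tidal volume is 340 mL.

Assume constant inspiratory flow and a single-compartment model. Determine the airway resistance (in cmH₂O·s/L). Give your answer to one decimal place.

7.6

Flow: 63 L/min ÷ 60 = 1.05 L/s.
Equation of motion (constant flow): PIP = Vt/C + R·V̇ + PEEP.
R·V̇ = PIP − Vt/C − PEEP = 26 − 340/37.8 − 9 = 26 − 8.995 − 9 = 8.005 cmH2O.
R = 8.005 / 1.05 = 7.624 cmH2O·s/L.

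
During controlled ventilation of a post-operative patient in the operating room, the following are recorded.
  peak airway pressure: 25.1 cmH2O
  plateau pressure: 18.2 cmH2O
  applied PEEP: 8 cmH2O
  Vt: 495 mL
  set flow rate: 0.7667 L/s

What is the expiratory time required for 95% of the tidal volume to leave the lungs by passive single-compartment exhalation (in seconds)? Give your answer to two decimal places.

1.31

R = (PIP − Pplat)/V̇ = (25.1 − 18.2) / 0.7667 = 6.9/0.7667 = 9.0 cmH2O·s/L.
C = Vt/(Pplat − PEEP) = 495.0 / (18.2 − 8) = 495.0/10.2 = 48.529 mL/cmH2O.
τ = R × C = 9.0 × 0.04853 L/cmH2O = 0.4368 s.
t = −τ·ln(1 − 0.95) = −0.4368·ln(0.05) = 1.309 s.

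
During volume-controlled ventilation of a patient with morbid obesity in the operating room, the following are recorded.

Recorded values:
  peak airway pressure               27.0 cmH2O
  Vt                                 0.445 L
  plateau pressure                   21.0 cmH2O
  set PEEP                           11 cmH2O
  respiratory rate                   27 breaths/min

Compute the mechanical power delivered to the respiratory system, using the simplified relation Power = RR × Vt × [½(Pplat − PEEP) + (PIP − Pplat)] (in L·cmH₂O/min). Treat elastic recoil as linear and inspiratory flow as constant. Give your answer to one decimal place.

132.2

Per-breath work = Vt × [½(Pplat−PEEP) + (PIP−Pplat)] = 0.445 × [0.5×10.0 + 6.0] = 0.445 × 11.0 = 4.895 L·cmH2O.
Power = 27 × 4.895 = 132.17 L·cmH2O/min.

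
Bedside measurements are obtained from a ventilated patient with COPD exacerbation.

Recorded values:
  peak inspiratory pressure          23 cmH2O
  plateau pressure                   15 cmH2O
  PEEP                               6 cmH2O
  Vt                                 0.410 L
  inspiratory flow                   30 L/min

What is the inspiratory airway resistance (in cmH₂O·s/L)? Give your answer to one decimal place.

16.0

Flow: 30 L/min ÷ 60 = 0.5 L/s.
Raw = (PIP − Pplat) / flow = (23 − 15) / 0.5 = 8.0 / 0.5 = 16.0 cmH2O·s/L.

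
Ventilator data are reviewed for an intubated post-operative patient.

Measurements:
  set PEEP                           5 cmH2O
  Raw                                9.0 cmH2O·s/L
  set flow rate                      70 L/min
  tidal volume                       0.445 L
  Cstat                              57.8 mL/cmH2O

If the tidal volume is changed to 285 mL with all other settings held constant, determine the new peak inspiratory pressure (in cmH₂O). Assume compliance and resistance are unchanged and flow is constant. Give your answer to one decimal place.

20.4

Flow: 70 L/min ÷ 60 = 1.1667 L/s.
PIP = Vt/C + R·V̇ + PEEP (constant-flow equation of motion).
Only the elastic term changes: ΔPIP = ΔVt / C = (285 − 445) / 57.8 = -2.768 cmH2O.
Original PIP = 445/57.8 + 9.0×1.1667 + 5 = 23.199 cmH2O; new PIP = 23.199 + (-2.768) = 20.431 cmH2O.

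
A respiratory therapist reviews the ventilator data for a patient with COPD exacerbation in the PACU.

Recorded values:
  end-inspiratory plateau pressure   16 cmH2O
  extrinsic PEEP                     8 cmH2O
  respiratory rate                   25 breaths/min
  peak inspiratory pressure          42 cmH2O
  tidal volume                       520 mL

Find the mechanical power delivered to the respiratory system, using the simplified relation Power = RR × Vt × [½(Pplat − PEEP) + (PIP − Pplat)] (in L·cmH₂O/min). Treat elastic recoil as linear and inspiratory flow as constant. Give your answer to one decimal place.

390.0

Per-breath work = Vt × [½(Pplat−PEEP) + (PIP−Pplat)] = 0.520 × [0.5×8.0 + 26.0] = 0.520 × 30.0 = 15.6 L·cmH2O.
Power = 25 × 15.6 = 390.0 L·cmH2O/min.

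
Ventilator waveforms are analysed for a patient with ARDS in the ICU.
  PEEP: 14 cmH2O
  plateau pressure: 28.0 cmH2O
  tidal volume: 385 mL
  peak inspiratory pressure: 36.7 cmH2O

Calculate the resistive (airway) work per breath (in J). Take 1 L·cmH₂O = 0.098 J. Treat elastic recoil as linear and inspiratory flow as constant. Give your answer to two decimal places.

0.33

With constant inspiratory flow the resistive pressure is constant at PIP − Pplat = 36.7 − 28.0 = 8.7 cmH2O, so resistive work = 8.7 × 0.385 = 3.35 L·cmH2O.
× 0.098 J/(L·cmH2O) → 0.3283 J.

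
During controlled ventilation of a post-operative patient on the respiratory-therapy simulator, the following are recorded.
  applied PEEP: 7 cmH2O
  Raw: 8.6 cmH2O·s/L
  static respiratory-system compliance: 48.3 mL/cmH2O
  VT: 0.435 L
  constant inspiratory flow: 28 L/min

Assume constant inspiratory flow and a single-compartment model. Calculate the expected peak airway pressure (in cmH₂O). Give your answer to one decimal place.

Flow: 28 L/min ÷ 60 = 0.4667 L/s.
Equation of motion (constant flow): PIP = Vt/C + R·V̇ + PEEP.
PIP = 435/48.3 + 8.6×0.4667 + 7 = 9.006 + 4.014 + 7 = 20.02 cmH2O.

20.0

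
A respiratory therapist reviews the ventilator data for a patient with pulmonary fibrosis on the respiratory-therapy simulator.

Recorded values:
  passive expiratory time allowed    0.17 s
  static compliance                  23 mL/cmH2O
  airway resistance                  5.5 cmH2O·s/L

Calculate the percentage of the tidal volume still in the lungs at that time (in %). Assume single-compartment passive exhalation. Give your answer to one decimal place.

26.1

τ = R × C = 5.5 × 23 mL/cmH2O = 5.5 × 0.023 L/cmH2O = 0.1265 s.
Passive exhalation: V(t)/V₀ = e^(−t/τ) = e^(−0.17/0.1265) = 0.2608.
Fraction remaining = 0.2608 → 26.08%.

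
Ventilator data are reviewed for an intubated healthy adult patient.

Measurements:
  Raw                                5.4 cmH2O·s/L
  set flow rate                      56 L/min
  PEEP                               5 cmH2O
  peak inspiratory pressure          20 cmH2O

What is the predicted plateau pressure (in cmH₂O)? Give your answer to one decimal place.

Flow: 56 L/min ÷ 60 = 0.9333 L/s.
Pplat = PIP − Raw × flow = 20 − 5.4 × 0.9333 = 20 − 5.04 = 14.96 cmH2O.

15.0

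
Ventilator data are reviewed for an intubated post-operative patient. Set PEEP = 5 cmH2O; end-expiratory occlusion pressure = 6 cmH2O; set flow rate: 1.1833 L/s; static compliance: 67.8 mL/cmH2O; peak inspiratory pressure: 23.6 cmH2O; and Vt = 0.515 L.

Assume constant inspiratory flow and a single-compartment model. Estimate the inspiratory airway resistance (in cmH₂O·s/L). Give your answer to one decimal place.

8.5

Total PEEP = 6 cmH2O (set 5 + intrinsic 1); this is the baseline alveolar pressure.
Equation of motion (constant flow): PIP = Vt/C + R·V̇ + PEEP.
R·V̇ = PIP − Vt/C − PEEP = 23.6 − 515/67.8 − 6 = 23.6 − 7.596 − 6 = 10.004 cmH2O.
R = 10.004 / 1.1833 = 8.454 cmH2O·s/L.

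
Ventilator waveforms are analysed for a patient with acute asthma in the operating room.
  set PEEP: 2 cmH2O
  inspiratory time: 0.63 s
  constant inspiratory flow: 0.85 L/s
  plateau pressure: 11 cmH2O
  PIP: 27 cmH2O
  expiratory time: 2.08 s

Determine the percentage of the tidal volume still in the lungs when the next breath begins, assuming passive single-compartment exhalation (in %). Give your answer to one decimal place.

Vt = flow × Ti = 0.85 L/s × 0.63 s × 1000 mL/L = 535.5 mL.
R = (PIP − Pplat)/V̇ = (27 − 11) / 0.85 = 16.0/0.85 = 18.824 cmH2O·s/L.
C = Vt/(Pplat − PEEP) = 535.5 / (11 − 2) = 535.5/9.0 = 59.5 mL/cmH2O.
τ = R × C = 18.824 × 0.0595 L/cmH2O = 1.12 s.
Fraction remaining at end-expiration = e^(−Te/τ) = e^(−2.08/1.12) = 0.1561 → 15.61%.

15.6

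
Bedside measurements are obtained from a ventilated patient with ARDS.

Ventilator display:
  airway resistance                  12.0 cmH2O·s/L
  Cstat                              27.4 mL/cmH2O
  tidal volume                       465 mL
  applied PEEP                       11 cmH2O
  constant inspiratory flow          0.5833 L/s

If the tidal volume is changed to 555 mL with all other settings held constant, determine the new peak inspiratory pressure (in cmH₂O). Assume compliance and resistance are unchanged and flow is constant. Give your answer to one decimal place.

38.3

PIP = Vt/C + R·V̇ + PEEP (constant-flow equation of motion).
Only the elastic term changes: ΔPIP = ΔVt / C = (555 − 465) / 27.4 = 3.285 cmH2O.
Original PIP = 465/27.4 + 12.0×0.5833 + 11 = 34.97 cmH2O; new PIP = 34.97 + (3.285) = 38.255 cmH2O.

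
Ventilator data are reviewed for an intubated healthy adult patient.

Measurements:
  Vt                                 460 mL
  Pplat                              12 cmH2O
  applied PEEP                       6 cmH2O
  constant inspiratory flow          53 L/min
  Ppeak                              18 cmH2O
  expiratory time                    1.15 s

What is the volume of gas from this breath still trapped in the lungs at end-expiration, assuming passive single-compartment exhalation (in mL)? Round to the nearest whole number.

51

Flow: 53 L/min ÷ 60 = 0.8833 L/s.
R = (PIP − Pplat)/V̇ = (18 − 12) / 0.8833 = 6.0/0.8833 = 6.793 cmH2O·s/L.
C = Vt/(Pplat − PEEP) = 460.0 / (12 − 6) = 460.0/6.0 = 76.667 mL/cmH2O.
τ = R × C = 6.793 × 0.07667 L/cmH2O = 0.5208 s.
Fraction remaining = e^(−Te/τ) = e^(−1.15/0.5208) = 0.1099.
Trapped volume = 460.0 × 0.1099 = 50.554 mL.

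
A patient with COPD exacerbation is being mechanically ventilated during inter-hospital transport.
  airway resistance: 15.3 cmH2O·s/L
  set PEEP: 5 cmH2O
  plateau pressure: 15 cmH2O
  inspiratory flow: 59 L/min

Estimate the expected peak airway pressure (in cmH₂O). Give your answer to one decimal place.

Flow: 59 L/min ÷ 60 = 0.9833 L/s.
PIP = Pplat + Raw × flow = 15 + 15.3 × 0.9833 = 15 + 15.044 = 30.044 cmH2O.

30.0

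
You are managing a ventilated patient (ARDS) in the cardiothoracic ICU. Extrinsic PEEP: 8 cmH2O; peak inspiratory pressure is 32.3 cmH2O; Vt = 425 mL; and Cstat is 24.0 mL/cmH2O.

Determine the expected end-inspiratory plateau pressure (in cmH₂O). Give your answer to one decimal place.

25.7

Pplat = PEEP + Vt / Cstat = 8 + 425 / 24.0 = 8 + 17.708 = 25.708 cmH2O.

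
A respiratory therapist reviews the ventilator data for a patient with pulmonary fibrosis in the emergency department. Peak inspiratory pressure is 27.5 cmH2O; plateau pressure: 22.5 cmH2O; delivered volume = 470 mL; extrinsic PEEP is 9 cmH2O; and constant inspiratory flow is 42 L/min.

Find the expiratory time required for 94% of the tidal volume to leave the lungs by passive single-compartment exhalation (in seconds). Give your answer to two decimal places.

0.70

Flow: 42 L/min ÷ 60 = 0.7 L/s.
R = (PIP − Pplat)/V̇ = (27.5 − 22.5) / 0.7 = 5.0/0.7 = 7.143 cmH2O·s/L.
C = Vt/(Pplat − PEEP) = 470.0 / (22.5 − 9) = 470.0/13.5 = 34.815 mL/cmH2O.
τ = R × C = 7.143 × 0.03482 L/cmH2O = 0.2487 s.
t = −τ·ln(1 − 0.94) = −0.2487·ln(0.06) = 0.6997 s.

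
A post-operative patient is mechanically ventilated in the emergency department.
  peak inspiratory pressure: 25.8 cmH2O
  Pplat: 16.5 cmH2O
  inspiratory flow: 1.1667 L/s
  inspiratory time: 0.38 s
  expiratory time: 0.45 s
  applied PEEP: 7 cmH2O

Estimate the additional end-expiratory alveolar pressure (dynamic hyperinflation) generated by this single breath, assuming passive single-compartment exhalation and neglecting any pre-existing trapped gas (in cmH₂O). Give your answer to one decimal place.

Vt = flow × Ti = 1.1667 L/s × 0.38 s × 1000 mL/L = 443.35 mL.
R = (PIP − Pplat)/V̇ = (25.8 − 16.5) / 1.1667 = 9.3/1.1667 = 7.971 cmH2O·s/L.
C = Vt/(Pplat − PEEP) = 443.35 / (16.5 − 7) = 443.35/9.5 = 46.668 mL/cmH2O.
τ = R × C = 7.971 × 0.04667 L/cmH2O = 0.372 s.
Fraction remaining = e^(−Te/τ) = e^(−0.45/0.372) = 0.2983; trapped volume = 443.35 × 0.2983 = 132.25 mL.
Additional alveolar pressure from trapping ≈ V_trapped / C = 132.25 / 46.668 = 2.834 cmH2O.

2.8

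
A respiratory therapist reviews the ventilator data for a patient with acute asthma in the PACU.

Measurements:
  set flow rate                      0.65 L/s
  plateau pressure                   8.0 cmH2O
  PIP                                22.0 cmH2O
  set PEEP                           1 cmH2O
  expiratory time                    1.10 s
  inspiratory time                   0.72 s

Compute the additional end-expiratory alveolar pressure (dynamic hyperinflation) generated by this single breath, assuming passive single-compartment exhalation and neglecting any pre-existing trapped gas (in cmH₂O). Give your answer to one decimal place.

3.3

Vt = flow × Ti = 0.65 L/s × 0.72 s × 1000 mL/L = 468.0 mL.
R = (PIP − Pplat)/V̇ = (22.0 − 8.0) / 0.65 = 14.0/0.65 = 21.538 cmH2O·s/L.
C = Vt/(Pplat − PEEP) = 468.0 / (8.0 − 1) = 468.0/7.0 = 66.857 mL/cmH2O.
τ = R × C = 21.538 × 0.06686 L/cmH2O = 1.44 s.
Fraction remaining = e^(−Te/τ) = e^(−1.10/1.44) = 0.4659; trapped volume = 468.0 × 0.4659 = 218.04 mL.
Additional alveolar pressure from trapping ≈ V_trapped / C = 218.04 / 66.857 = 3.261 cmH2O.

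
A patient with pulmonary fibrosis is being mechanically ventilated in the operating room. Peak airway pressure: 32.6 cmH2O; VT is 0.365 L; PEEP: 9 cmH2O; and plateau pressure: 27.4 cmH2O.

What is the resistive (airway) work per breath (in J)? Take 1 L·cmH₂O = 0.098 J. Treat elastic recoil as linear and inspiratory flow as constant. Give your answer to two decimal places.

With constant inspiratory flow the resistive pressure is constant at PIP − Pplat = 32.6 − 27.4 = 5.2 cmH2O, so resistive work = 5.2 × 0.365 = 1.898 L·cmH2O.
× 0.098 J/(L·cmH2O) → 0.186 J.

0.19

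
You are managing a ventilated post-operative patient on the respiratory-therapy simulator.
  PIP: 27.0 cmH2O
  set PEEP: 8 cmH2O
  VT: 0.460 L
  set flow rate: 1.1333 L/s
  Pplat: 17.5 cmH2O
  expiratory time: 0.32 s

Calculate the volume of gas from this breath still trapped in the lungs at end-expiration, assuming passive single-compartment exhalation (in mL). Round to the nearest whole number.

R = (PIP − Pplat)/V̇ = (27.0 − 17.5) / 1.1333 = 9.5/1.1333 = 8.383 cmH2O·s/L.
C = Vt/(Pplat − PEEP) = 460.0 / (17.5 − 8) = 460.0/9.5 = 48.421 mL/cmH2O.
τ = R × C = 8.383 × 0.04842 L/cmH2O = 0.4059 s.
Fraction remaining = e^(−Te/τ) = e^(−0.32/0.4059) = 0.4546.
Trapped volume = 460.0 × 0.4546 = 209.12 mL.

209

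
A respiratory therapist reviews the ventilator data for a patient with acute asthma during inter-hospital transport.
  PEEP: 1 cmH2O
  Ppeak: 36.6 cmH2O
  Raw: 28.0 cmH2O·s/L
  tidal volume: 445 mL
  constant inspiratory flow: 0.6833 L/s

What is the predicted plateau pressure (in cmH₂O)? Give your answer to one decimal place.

17.5

Pplat = PIP − Raw × flow = 36.6 − 28.0 × 0.6833 = 36.6 − 19.132 = 17.468 cmH2O.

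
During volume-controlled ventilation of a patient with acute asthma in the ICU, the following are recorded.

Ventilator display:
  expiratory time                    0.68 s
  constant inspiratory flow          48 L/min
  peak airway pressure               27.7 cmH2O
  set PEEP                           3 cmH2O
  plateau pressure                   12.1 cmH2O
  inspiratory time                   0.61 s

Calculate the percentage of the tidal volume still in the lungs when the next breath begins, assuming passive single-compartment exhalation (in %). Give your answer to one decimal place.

52.2

Flow: 48 L/min ÷ 60 = 0.8 L/s.
Vt = flow × Ti = 0.8 L/s × 0.61 s × 1000 mL/L = 488.0 mL.
R = (PIP − Pplat)/V̇ = (27.7 − 12.1) / 0.8 = 15.6/0.8 = 19.5 cmH2O·s/L.
C = Vt/(Pplat − PEEP) = 488.0 / (12.1 − 3) = 488.0/9.1 = 53.626 mL/cmH2O.
τ = R × C = 19.5 × 0.05363 L/cmH2O = 1.046 s.
Fraction remaining at end-expiration = e^(−Te/τ) = e^(−0.68/1.046) = 0.522 → 52.2%.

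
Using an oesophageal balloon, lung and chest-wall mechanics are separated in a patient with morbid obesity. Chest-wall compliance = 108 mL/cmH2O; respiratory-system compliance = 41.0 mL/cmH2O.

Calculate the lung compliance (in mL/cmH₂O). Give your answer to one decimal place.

1/CL = 1/Crs − 1/Ccw.
1/CL = 1/41.0 − 1/108 = 0.01513.
CL = 66.094 mL/cmH2O.

66.1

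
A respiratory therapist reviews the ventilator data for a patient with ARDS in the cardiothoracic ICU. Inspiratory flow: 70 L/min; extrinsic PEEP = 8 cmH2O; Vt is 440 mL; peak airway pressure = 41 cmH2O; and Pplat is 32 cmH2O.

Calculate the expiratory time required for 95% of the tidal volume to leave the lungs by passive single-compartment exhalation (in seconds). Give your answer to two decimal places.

Flow: 70 L/min ÷ 60 = 1.1667 L/s.
R = (PIP − Pplat)/V̇ = (41 − 32) / 1.1667 = 9.0/1.1667 = 7.714 cmH2O·s/L.
C = Vt/(Pplat − PEEP) = 440.0 / (32 − 8) = 440.0/24.0 = 18.333 mL/cmH2O.
τ = R × C = 7.714 × 0.01833 L/cmH2O = 0.1414 s.
t = −τ·ln(1 − 0.95) = −0.1414·ln(0.05) = 0.4236 s.

0.42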